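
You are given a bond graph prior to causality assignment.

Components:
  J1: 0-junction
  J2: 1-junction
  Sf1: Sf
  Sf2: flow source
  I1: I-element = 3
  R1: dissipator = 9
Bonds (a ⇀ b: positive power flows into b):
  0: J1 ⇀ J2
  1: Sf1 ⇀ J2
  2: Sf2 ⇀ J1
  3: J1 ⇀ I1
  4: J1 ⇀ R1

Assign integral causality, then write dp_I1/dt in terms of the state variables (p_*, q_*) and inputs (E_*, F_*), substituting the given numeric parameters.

β1 stroke→Sf1  (Sf1 (Sf) sets flow on bond)
β2 stroke→Sf2  (Sf2: flow source, stroke at near end)
β0 stroke→J2  (common-f at J2 fixed by 1)
β3 stroke→I1  (I1 outputs flow p/I1)
β4 stroke→J1  (only one effort-in slot at J1)

dp_I1/dt = -9*F_Sf1 + 9*F_Sf2 - 3*p_I1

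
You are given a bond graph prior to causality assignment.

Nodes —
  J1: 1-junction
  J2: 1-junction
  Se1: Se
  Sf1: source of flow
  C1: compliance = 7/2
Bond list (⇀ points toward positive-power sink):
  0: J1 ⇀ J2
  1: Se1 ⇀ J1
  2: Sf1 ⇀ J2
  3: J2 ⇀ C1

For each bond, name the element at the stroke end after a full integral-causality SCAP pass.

bond 1 stroke→J1  (Se1 fixes effort; stroke away)
bond 2 stroke→Sf1  (Sf1 fixes flow; stroke at Sf1)
bond 0 stroke→J2  (J1 needs exactly one f-in)
bond 3 stroke→J2  (J2: bond 2 brought flow, rest push out)

b0 →J2
b1 →J1
b2 →Sf1
b3 →J2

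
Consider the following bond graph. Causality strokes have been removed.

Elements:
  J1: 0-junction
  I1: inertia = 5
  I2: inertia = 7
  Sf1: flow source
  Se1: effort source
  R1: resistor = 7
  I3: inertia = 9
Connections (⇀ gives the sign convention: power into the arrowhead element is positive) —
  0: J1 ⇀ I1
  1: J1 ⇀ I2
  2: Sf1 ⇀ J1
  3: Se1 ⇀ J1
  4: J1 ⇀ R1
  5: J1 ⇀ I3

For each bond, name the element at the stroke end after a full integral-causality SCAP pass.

#0 stroke→I1
#1 stroke→I2
#2 stroke→Sf1
#3 stroke→J1
#4 stroke→R1
#5 stroke→I3

β2 stroke→Sf1  (Sf1: flow source, stroke at near end)
β3 stroke→J1  (Se1 (Se) sets effort on bond)
β0 stroke→I1  (J1: bond 3 brought effort, rest push out)
β1 stroke→I2  (common-e at J1 fixed by 3)
β4 stroke→R1  (common-e at J1 fixed by 3)
β5 stroke→I3  (J1 effort already set via bond 3)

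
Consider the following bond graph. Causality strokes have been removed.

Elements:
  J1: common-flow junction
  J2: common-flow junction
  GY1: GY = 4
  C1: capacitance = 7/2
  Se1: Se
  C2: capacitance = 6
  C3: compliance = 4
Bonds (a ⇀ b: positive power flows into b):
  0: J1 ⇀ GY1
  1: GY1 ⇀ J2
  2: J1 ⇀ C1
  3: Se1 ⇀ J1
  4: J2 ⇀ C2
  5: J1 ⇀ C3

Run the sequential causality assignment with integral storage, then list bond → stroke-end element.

bond 0 stroke at GY1
bond 1 stroke at GY1
bond 2 stroke at J1
bond 3 stroke at J1
bond 4 stroke at J2
bond 5 stroke at J1

b3 →J1  (Se1 fixes effort; stroke away)
b2 →J1  (prefer integral on C1)
b4 →J2  (C2: C, integral causality)
b1 →GY1  (only one flow-in slot at J2)
b0 →GY1  (GY GY1: same side as bond 1)
b5 →J1  (common-f at J1 fixed by 0)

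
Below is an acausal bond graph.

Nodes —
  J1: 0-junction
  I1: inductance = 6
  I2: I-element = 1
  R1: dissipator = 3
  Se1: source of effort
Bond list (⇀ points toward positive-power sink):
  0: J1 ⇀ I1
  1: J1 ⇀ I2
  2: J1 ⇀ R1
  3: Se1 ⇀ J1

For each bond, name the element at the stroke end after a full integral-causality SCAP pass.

#3 stroke at J1  (Se1 (Se) sets effort on bond)
#0 stroke at I1  (common-e at J1 fixed by 3)
#1 stroke at I2  (common-e at J1 fixed by 3)
#2 stroke at R1  (J1 effort already set via bond 3)

β0 stroke at I1
β1 stroke at I2
β2 stroke at R1
β3 stroke at J1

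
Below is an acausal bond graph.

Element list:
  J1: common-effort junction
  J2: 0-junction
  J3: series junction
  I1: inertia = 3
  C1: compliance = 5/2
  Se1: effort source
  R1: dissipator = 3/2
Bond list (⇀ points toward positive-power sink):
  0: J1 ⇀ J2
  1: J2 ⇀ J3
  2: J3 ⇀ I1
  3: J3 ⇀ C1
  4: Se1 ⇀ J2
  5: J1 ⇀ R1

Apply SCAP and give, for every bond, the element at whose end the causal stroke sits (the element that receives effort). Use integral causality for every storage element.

β4 →J2  (Se1: effort source, stroke at far end)
β0 →J1  (J2 effort already set via bond 4)
β1 →J3  (J2: bond 4 brought effort, rest push out)
β5 →R1  (0-jn J1 has e-setter on 0)
β2 →I1  (prefer integral on I1)
β3 →J3  (1-jn J3 has f-setter on 2)

#0 stroke→J1
#1 stroke→J3
#2 stroke→I1
#3 stroke→J3
#4 stroke→J2
#5 stroke→R1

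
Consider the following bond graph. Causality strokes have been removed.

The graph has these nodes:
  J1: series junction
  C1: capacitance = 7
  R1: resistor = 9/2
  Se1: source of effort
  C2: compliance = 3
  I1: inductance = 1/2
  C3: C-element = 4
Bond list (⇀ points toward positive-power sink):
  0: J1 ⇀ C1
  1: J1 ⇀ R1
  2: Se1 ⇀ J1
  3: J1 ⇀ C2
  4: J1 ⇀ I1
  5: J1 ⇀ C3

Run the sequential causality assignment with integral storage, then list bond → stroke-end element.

#2 →J1  (Se1 fixes effort; stroke away)
#0 →J1  (C1: C, integral causality)
#3 →J1  (C2: C, integral causality)
#4 →I1  (I1: I, integral causality)
#1 →J1  (common-f at J1 fixed by 4)
#5 →J1  (common-f at J1 fixed by 4)

β0 stroke→J1
β1 stroke→J1
β2 stroke→J1
β3 stroke→J1
β4 stroke→I1
β5 stroke→J1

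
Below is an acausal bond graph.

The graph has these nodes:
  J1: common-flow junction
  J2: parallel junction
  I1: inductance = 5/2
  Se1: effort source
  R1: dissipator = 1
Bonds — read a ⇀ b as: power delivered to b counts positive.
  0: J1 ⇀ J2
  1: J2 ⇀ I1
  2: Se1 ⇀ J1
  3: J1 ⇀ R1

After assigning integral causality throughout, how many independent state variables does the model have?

b2 |J1  (Se1 (Se) sets effort on bond)
b1 |I1  (I1: I, integral causality)
b0 |J2  (J2: last free bond brings effort in)
b3 |J1  (common-f at J1 fixed by 0)

1  (I1 all integral)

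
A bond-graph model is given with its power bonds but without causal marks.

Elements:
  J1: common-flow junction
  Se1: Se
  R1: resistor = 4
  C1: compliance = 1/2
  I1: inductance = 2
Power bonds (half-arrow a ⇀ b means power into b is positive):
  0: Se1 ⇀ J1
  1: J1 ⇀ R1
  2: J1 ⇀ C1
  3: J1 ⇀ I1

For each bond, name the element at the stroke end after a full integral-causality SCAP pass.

β0 →J1  (Se1 (Se) sets effort on bond)
β2 →J1  (C1 integral (e out))
β3 →I1  (I1 integral (f out))
β1 →J1  (1-jn J1 has f-setter on 3)

b0 →J1
b1 →J1
b2 →J1
b3 →I1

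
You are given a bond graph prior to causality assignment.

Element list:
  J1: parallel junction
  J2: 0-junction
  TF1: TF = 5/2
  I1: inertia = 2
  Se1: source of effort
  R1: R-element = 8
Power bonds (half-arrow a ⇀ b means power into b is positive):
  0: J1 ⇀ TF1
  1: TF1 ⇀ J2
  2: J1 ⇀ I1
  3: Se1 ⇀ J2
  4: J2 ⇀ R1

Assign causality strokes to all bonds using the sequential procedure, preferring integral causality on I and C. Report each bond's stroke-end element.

β0 |J1
β1 |TF1
β2 |I1
β3 |J2
β4 |R1

β3 stroke at J2  (Se1 (Se) sets effort on bond)
β1 stroke at TF1  (J2 effort already set via bond 3)
β4 stroke at R1  (common-e at J2 fixed by 3)
β0 stroke at J1  (TF1 one-in-one-out from 1)
β2 stroke at I1  (J1 effort already set via bond 0)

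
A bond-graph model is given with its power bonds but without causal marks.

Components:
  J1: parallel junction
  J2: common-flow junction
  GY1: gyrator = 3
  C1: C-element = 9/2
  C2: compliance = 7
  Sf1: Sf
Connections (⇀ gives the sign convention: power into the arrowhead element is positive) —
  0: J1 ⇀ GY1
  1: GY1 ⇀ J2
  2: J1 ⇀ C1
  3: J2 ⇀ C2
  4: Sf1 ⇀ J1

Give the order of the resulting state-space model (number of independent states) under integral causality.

2  (C1, C2 all integral)

β4 stroke at Sf1  (Sf1 fixes flow; stroke at Sf1)
β2 stroke at J1  (C1 integral (e out))
β0 stroke at GY1  (J1 effort already set via bond 2)
β1 stroke at GY1  (GY1 both-in/both-out from 0)
β3 stroke at J2  (J2: bond 1 brought flow, rest push out)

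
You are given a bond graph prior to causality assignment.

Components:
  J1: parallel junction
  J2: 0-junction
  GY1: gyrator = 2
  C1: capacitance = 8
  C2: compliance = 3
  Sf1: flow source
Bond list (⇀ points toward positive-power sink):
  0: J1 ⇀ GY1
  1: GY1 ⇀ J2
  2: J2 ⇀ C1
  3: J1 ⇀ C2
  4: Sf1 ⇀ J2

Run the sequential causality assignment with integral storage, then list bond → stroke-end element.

b4 →Sf1  (Sf1 (Sf) sets flow on bond)
b2 →J2  (prefer integral on C1)
b1 →GY1  (J2 effort already set via bond 2)
b0 →GY1  (GY GY1: same side as bond 1)
b3 →J1  (J1: last free bond brings effort in)

#0 |GY1
#1 |GY1
#2 |J2
#3 |J1
#4 |Sf1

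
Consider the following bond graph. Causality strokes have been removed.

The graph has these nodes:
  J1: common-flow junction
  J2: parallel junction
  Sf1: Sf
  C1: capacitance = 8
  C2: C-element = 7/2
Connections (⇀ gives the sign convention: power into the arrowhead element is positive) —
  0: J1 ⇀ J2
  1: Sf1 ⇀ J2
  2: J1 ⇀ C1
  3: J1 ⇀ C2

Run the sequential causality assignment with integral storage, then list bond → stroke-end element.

#0 stroke→J2
#1 stroke→Sf1
#2 stroke→J1
#3 stroke→J1

b1 →Sf1  (source Sf1 imposes f)
b0 →J2  (J2: last free bond brings effort in)
b2 →J1  (1-jn J1 has f-setter on 0)
b3 →J1  (J1: bond 0 brought flow, rest push out)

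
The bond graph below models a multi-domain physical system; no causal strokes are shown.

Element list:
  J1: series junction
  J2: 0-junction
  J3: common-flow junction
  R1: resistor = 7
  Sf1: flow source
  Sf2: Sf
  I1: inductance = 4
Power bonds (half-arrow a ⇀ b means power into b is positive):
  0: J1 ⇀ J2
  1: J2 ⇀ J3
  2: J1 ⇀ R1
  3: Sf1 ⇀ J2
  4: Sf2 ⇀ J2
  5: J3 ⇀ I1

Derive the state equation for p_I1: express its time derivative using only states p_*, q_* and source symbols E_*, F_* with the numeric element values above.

b3 |Sf1  (Sf1 fixes flow; stroke at Sf1)
b4 |Sf2  (Sf2 (Sf) sets flow on bond)
b5 |I1  (I1: I, integral causality)
b1 |J3  (J3: bond 5 brought flow, rest push out)
b0 |J2  (J2 needs exactly one e-in)
b2 |J1  (J1 flow already set via bond 0)

dp_I1/dt = 7*F_Sf1 + 7*F_Sf2 - 7*p_I1/4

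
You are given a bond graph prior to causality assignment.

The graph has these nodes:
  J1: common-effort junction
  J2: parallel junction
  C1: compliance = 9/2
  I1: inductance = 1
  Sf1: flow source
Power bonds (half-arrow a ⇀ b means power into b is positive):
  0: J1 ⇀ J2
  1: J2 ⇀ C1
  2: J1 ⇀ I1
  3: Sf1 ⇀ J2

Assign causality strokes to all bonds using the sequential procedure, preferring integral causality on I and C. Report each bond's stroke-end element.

#3 |Sf1  (Sf1: flow source, stroke at near end)
#1 |J2  (C1 integral (e out))
#0 |J1  (J2 effort already set via bond 1)
#2 |I1  (J1 effort already set via bond 0)

bond 0 stroke at J1
bond 1 stroke at J2
bond 2 stroke at I1
bond 3 stroke at Sf1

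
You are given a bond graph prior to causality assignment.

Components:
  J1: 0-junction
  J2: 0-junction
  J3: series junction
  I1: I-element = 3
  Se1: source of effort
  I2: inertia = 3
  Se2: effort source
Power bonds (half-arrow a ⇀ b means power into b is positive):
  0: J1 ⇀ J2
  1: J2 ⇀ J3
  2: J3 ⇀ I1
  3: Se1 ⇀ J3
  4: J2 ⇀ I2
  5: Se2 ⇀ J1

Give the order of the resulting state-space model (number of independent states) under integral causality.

2  (I1, I2 all integral)

bond 3 stroke at J3  (Se1 (Se) sets effort on bond)
bond 5 stroke at J1  (Se2 (Se) sets effort on bond)
bond 0 stroke at J2  (J1 effort already set via bond 5)
bond 1 stroke at J3  (common-e at J2 fixed by 0)
bond 4 stroke at I2  (0-jn J2 has e-setter on 0)
bond 2 stroke at I1  (J3: last free bond brings flow in)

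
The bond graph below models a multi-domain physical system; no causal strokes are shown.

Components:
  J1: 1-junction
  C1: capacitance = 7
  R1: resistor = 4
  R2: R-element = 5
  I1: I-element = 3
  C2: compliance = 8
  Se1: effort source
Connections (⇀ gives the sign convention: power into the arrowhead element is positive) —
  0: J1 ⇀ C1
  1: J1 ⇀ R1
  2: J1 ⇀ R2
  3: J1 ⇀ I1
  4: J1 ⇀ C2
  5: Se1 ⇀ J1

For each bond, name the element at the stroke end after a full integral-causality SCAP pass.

bond 0 |J1
bond 1 |J1
bond 2 |J1
bond 3 |I1
bond 4 |J1
bond 5 |J1

β5 |J1  (Se1 fixes effort; stroke away)
β0 |J1  (C1 integral (e out))
β3 |I1  (I1: I, integral causality)
β1 |J1  (common-f at J1 fixed by 3)
β2 |J1  (J1 flow already set via bond 3)
β4 |J1  (common-f at J1 fixed by 3)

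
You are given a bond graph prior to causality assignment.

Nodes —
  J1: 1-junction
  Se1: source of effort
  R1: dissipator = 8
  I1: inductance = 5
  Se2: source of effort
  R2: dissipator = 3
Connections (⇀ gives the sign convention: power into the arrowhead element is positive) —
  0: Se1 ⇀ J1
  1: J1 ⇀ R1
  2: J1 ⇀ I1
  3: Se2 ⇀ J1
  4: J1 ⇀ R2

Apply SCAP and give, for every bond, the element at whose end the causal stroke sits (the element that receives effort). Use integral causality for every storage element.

#0 stroke at J1  (source Se1 imposes e)
#3 stroke at J1  (Se2: effort source, stroke at far end)
#2 stroke at I1  (I1: I, integral causality)
#1 stroke at J1  (J1: bond 2 brought flow, rest push out)
#4 stroke at J1  (J1 flow already set via bond 2)

b0 stroke→J1
b1 stroke→J1
b2 stroke→I1
b3 stroke→J1
b4 stroke→J1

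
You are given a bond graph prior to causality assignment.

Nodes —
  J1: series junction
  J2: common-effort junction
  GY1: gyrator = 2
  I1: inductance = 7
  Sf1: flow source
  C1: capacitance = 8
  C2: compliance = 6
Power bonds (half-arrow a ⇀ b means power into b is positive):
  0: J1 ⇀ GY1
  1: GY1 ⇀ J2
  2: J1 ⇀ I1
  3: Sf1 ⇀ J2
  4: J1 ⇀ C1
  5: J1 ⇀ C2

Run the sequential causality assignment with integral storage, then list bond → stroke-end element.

bond 3 stroke→Sf1  (source Sf1 imposes f)
bond 1 stroke→J2  (J2: last free bond brings effort in)
bond 0 stroke→J1  (GY1 both-in/both-out from 1)
bond 2 stroke→I1  (prefer integral on I1)
bond 4 stroke→J1  (1-jn J1 has f-setter on 2)
bond 5 stroke→J1  (J1 flow already set via bond 2)

bond 0 stroke at J1
bond 1 stroke at J2
bond 2 stroke at I1
bond 3 stroke at Sf1
bond 4 stroke at J1
bond 5 stroke at J1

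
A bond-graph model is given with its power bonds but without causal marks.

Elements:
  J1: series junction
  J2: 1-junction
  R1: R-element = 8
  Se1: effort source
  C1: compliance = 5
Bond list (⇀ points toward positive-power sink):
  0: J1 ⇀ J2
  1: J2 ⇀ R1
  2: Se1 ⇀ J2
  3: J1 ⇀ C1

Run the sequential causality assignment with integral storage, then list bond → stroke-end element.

#0 →J2
#1 →R1
#2 →J2
#3 →J1

b2 stroke at J2  (source Se1 imposes e)
b3 stroke at J1  (C1 outputs effort q/C1)
b0 stroke at J2  (J1 needs exactly one f-in)
b1 stroke at R1  (J2: last free bond brings flow in)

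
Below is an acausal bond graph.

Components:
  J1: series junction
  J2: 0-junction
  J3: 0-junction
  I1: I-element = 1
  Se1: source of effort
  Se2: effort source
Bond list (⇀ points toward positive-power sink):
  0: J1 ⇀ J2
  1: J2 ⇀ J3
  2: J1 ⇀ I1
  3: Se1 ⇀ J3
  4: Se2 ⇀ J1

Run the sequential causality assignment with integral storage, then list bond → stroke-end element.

#3 →J3  (source Se1 imposes e)
#4 →J1  (Se2: effort source, stroke at far end)
#1 →J2  (common-e at J3 fixed by 3)
#0 →J1  (common-e at J2 fixed by 1)
#2 →I1  (J1 needs exactly one f-in)

#0 stroke at J1
#1 stroke at J2
#2 stroke at I1
#3 stroke at J3
#4 stroke at J1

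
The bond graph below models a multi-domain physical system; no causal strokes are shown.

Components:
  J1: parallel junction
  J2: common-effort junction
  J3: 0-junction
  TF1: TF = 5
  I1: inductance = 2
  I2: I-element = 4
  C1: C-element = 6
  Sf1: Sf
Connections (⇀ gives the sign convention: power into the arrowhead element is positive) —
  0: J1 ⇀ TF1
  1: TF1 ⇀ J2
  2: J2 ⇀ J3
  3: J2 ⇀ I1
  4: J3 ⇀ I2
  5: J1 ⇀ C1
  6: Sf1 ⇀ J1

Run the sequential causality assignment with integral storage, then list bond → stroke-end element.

#0 stroke→TF1
#1 stroke→J2
#2 stroke→J3
#3 stroke→I1
#4 stroke→I2
#5 stroke→J1
#6 stroke→Sf1

b6 stroke at Sf1  (Sf1 (Sf) sets flow on bond)
b3 stroke at I1  (prefer integral on I1)
b4 stroke at I2  (I2 outputs flow p/I2)
b2 stroke at J3  (J3: last free bond brings effort in)
b1 stroke at J2  (closing 0-jn rule on J2)
b0 stroke at TF1  (TF TF1: opposite of bond 1)
b5 stroke at J1  (only one effort-in slot at J1)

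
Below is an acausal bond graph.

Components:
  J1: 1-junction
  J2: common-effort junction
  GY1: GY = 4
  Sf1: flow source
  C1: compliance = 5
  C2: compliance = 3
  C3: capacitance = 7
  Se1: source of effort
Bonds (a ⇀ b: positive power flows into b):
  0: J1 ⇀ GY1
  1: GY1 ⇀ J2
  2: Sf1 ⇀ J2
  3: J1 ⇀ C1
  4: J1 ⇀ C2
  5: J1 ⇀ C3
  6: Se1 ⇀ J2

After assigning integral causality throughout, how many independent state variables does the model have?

#2 |Sf1  (Sf1: flow source, stroke at near end)
#6 |J2  (source Se1 imposes e)
#1 |GY1  (J2: bond 6 brought effort, rest push out)
#0 |GY1  (GY1: gyrator matches bond 1)
#3 |J1  (J1: bond 0 brought flow, rest push out)
#4 |J1  (J1 flow already set via bond 0)
#5 |J1  (1-jn J1 has f-setter on 0)

3  (C1, C2, C3 all integral)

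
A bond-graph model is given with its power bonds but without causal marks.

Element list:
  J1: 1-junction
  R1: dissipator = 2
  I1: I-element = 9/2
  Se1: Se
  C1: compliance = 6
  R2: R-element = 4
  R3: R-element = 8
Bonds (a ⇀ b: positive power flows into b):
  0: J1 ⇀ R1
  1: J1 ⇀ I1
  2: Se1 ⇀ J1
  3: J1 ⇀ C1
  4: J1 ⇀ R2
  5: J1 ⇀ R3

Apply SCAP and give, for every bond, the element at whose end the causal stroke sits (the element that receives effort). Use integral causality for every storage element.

bond 2 stroke→J1  (Se1: effort source, stroke at far end)
bond 1 stroke→I1  (I1 integral (f out))
bond 0 stroke→J1  (common-f at J1 fixed by 1)
bond 3 stroke→J1  (common-f at J1 fixed by 1)
bond 4 stroke→J1  (J1: bond 1 brought flow, rest push out)
bond 5 stroke→J1  (J1: bond 1 brought flow, rest push out)

#0 |J1
#1 |I1
#2 |J1
#3 |J1
#4 |J1
#5 |J1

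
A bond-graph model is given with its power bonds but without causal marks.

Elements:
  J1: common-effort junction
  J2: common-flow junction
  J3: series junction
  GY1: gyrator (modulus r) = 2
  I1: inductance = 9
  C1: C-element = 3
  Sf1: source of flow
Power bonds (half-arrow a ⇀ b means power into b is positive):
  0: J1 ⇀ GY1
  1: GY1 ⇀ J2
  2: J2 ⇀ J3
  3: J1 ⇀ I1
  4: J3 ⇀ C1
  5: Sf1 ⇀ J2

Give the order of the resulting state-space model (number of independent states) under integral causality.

b5 |Sf1  (Sf1 (Sf) sets flow on bond)
b1 |J2  (1-jn J2 has f-setter on 5)
b2 |J2  (1-jn J2 has f-setter on 5)
b4 |J3  (J3 flow already set via bond 2)
b0 |J1  (GY1 both-in/both-out from 1)
b3 |I1  (J1: bond 0 brought effort, rest push out)

2  (C1, I1 all integral)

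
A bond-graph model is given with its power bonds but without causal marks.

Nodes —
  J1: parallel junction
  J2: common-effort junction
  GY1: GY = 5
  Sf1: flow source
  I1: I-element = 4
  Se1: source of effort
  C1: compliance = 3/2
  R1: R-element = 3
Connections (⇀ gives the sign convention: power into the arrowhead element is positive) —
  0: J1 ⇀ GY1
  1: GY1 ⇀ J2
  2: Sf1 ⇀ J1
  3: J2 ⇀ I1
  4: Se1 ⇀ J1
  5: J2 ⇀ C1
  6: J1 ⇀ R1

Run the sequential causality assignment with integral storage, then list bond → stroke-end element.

bond 2 →Sf1  (Sf1: flow source, stroke at near end)
bond 4 →J1  (Se1: effort source, stroke at far end)
bond 0 →GY1  (J1: bond 4 brought effort, rest push out)
bond 6 →R1  (common-e at J1 fixed by 4)
bond 1 →GY1  (GY GY1: same side as bond 0)
bond 3 →I1  (prefer integral on I1)
bond 5 →J2  (only one effort-in slot at J2)

bond 0 stroke at GY1
bond 1 stroke at GY1
bond 2 stroke at Sf1
bond 3 stroke at I1
bond 4 stroke at J1
bond 5 stroke at J2
bond 6 stroke at R1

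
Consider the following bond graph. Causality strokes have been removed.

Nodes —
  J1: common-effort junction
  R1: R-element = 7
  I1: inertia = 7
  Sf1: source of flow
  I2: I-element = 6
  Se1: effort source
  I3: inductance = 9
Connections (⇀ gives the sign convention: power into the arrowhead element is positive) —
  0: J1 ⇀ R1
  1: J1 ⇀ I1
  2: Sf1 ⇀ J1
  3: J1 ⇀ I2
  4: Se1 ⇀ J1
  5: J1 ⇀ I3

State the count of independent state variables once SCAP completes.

#2 stroke→Sf1  (source Sf1 imposes f)
#4 stroke→J1  (Se1 fixes effort; stroke away)
#0 stroke→R1  (J1 effort already set via bond 4)
#1 stroke→I1  (J1: bond 4 brought effort, rest push out)
#3 stroke→I2  (0-jn J1 has e-setter on 4)
#5 stroke→I3  (J1 effort already set via bond 4)

3  (I1, I2, I3 all integral)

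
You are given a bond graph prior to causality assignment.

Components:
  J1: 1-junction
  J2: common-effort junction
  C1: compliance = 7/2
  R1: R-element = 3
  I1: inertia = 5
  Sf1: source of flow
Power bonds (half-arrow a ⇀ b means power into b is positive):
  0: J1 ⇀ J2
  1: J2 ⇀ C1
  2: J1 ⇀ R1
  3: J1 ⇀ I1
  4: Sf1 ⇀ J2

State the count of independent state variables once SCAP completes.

2  (C1, I1 all integral)

β4 |Sf1  (Sf1 (Sf) sets flow on bond)
β1 |J2  (C1 integral (e out))
β0 |J1  (0-jn J2 has e-setter on 1)
β3 |I1  (I1 outputs flow p/I1)
β2 |J1  (1-jn J1 has f-setter on 3)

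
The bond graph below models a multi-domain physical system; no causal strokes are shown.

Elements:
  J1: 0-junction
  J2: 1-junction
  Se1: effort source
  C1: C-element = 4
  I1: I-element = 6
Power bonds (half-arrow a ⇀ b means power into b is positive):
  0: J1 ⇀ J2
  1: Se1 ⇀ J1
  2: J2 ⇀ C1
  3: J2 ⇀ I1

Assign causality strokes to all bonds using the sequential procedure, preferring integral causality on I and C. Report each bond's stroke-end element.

#1 stroke at J1  (Se1 fixes effort; stroke away)
#0 stroke at J2  (J1 effort already set via bond 1)
#2 stroke at J2  (C1 integral (e out))
#3 stroke at I1  (J2 needs exactly one f-in)

β0 stroke at J2
β1 stroke at J1
β2 stroke at J2
β3 stroke at I1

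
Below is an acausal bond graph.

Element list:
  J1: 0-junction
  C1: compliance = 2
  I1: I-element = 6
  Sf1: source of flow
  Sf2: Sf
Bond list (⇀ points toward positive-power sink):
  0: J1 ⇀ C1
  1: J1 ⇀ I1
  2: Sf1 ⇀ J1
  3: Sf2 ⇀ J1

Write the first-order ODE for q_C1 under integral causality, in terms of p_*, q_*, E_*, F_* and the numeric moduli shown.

dq_C1/dt = F_Sf1 + F_Sf2 - p_I1/6

b2 |Sf1  (Sf1 fixes flow; stroke at Sf1)
b3 |Sf2  (source Sf2 imposes f)
b0 |J1  (C1 integral (e out))
b1 |I1  (J1: bond 0 brought effort, rest push out)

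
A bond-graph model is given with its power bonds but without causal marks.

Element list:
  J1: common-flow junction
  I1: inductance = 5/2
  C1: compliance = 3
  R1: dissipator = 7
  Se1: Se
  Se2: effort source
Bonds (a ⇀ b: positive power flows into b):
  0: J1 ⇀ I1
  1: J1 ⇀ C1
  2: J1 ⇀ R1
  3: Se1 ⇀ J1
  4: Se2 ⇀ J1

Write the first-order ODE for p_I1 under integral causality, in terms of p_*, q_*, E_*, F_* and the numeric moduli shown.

b3 stroke at J1  (Se1: effort source, stroke at far end)
b4 stroke at J1  (Se2 fixes effort; stroke away)
b0 stroke at I1  (I1 outputs flow p/I1)
b1 stroke at J1  (J1: bond 0 brought flow, rest push out)
b2 stroke at J1  (common-f at J1 fixed by 0)

dp_I1/dt = E_Se1 + E_Se2 - 14*p_I1/5 - q_C1/3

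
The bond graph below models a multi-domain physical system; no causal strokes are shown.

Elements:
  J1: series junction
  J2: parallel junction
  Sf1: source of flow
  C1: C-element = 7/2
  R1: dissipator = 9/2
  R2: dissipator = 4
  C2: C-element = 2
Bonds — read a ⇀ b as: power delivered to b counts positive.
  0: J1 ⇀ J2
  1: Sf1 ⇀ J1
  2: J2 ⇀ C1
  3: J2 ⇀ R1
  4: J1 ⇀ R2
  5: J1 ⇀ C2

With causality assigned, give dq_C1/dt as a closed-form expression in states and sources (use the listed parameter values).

bond 1 stroke→Sf1  (Sf1: flow source, stroke at near end)
bond 0 stroke→J1  (J1: bond 1 brought flow, rest push out)
bond 4 stroke→J1  (common-f at J1 fixed by 1)
bond 5 stroke→J1  (1-jn J1 has f-setter on 1)
bond 2 stroke→J2  (C1: C, integral causality)
bond 3 stroke→R1  (0-jn J2 has e-setter on 2)

dq_C1/dt = F_Sf1 - 4*q_C1/63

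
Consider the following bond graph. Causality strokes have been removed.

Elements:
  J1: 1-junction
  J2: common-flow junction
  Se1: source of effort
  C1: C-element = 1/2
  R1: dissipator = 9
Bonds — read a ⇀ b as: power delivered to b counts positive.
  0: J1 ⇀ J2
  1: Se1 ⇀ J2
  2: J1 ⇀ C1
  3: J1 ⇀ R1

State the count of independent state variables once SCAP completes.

β1 stroke→J2  (Se1 (Se) sets effort on bond)
β0 stroke→J1  (J2 needs exactly one f-in)
β2 stroke→J1  (C1 integral (e out))
β3 stroke→R1  (J1: last free bond brings flow in)

1  (C1 all integral)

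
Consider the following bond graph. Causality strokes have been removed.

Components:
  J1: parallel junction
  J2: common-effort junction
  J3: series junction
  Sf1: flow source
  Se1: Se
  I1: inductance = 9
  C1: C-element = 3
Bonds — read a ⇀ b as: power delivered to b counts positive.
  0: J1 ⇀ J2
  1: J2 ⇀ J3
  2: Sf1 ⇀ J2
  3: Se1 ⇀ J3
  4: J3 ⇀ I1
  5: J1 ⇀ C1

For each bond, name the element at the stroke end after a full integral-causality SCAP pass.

b0 stroke at J2
b1 stroke at J3
b2 stroke at Sf1
b3 stroke at J3
b4 stroke at I1
b5 stroke at J1

β2 stroke→Sf1  (Sf1: flow source, stroke at near end)
β3 stroke→J3  (source Se1 imposes e)
β4 stroke→I1  (I1 outputs flow p/I1)
β1 stroke→J3  (J3 flow already set via bond 4)
β0 stroke→J2  (only one effort-in slot at J2)
β5 stroke→J1  (closing 0-jn rule on J1)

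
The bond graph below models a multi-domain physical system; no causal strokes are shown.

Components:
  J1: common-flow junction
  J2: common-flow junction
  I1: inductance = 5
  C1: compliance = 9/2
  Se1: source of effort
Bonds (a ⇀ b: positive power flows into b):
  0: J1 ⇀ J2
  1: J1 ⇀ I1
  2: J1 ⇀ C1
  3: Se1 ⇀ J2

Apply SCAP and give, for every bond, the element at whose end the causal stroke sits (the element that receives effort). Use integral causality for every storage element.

β3 stroke→J2  (Se1: effort source, stroke at far end)
β0 stroke→J1  (only one flow-in slot at J2)
β1 stroke→I1  (I1: I, integral causality)
β2 stroke→J1  (J1 flow already set via bond 1)

bond 0 stroke→J1
bond 1 stroke→I1
bond 2 stroke→J1
bond 3 stroke→J2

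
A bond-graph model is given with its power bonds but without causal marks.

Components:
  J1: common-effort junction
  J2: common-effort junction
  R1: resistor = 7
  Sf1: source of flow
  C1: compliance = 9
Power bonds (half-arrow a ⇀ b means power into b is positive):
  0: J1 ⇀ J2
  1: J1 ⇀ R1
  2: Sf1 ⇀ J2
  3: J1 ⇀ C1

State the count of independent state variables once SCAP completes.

bond 2 stroke→Sf1  (Sf1 (Sf) sets flow on bond)
bond 0 stroke→J2  (closing 0-jn rule on J2)
bond 3 stroke→J1  (prefer integral on C1)
bond 1 stroke→R1  (common-e at J1 fixed by 3)

1  (C1 all integral)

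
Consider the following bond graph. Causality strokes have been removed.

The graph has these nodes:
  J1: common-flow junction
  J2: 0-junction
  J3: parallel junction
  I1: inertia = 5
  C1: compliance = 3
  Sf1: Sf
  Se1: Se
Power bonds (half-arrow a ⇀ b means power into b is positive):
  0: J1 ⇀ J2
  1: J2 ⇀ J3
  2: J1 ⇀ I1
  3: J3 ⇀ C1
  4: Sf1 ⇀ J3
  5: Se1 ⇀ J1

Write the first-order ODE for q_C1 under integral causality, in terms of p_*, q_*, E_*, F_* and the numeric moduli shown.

dq_C1/dt = F_Sf1 + p_I1/5

b4 |Sf1  (Sf1 (Sf) sets flow on bond)
b5 |J1  (Se1: effort source, stroke at far end)
b2 |I1  (prefer integral on I1)
b0 |J1  (1-jn J1 has f-setter on 2)
b1 |J2  (closing 0-jn rule on J2)
b3 |J3  (only one effort-in slot at J3)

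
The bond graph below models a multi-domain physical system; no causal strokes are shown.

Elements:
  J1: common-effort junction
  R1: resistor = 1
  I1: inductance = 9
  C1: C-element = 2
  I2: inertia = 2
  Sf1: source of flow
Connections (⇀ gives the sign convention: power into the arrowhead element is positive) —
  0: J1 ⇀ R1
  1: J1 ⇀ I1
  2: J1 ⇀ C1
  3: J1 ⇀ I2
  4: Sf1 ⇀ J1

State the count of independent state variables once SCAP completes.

3  (C1, I1, I2 all integral)

β4 stroke at Sf1  (source Sf1 imposes f)
β1 stroke at I1  (I1 outputs flow p/I1)
β2 stroke at J1  (prefer integral on C1)
β0 stroke at R1  (0-jn J1 has e-setter on 2)
β3 stroke at I2  (J1: bond 2 brought effort, rest push out)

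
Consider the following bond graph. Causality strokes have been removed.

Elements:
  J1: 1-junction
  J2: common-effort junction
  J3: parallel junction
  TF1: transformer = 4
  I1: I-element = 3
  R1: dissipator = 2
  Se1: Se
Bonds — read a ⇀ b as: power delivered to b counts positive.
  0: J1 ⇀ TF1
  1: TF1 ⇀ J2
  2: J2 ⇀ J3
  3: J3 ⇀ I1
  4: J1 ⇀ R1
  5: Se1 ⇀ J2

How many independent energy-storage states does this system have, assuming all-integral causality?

#5 stroke→J2  (Se1 (Se) sets effort on bond)
#1 stroke→TF1  (J2: bond 5 brought effort, rest push out)
#2 stroke→J3  (0-jn J2 has e-setter on 5)
#3 stroke→I1  (J3: bond 2 brought effort, rest push out)
#0 stroke→J1  (TF1 one-in-one-out from 1)
#4 stroke→R1  (J1 needs exactly one f-in)

1  (I1 all integral)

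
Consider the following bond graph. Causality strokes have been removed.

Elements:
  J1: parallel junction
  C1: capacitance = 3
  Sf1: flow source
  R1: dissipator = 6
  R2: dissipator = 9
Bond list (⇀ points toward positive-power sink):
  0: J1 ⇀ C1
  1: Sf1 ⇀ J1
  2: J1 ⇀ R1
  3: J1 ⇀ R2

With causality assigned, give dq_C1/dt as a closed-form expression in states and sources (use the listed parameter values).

β1 stroke at Sf1  (source Sf1 imposes f)
β0 stroke at J1  (C1 integral (e out))
β2 stroke at R1  (J1: bond 0 brought effort, rest push out)
β3 stroke at R2  (J1 effort already set via bond 0)

dq_C1/dt = F_Sf1 - 5*q_C1/54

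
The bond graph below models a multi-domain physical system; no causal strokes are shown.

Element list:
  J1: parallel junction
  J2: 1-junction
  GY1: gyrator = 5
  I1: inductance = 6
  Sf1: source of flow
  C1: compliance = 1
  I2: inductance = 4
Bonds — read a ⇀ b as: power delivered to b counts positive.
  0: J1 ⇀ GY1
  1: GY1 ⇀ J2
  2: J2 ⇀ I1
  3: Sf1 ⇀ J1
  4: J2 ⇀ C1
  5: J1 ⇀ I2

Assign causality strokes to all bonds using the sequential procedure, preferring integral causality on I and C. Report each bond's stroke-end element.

bond 3 stroke at Sf1  (Sf1 fixes flow; stroke at Sf1)
bond 2 stroke at I1  (I1 integral (f out))
bond 1 stroke at J2  (J2 flow already set via bond 2)
bond 4 stroke at J2  (common-f at J2 fixed by 2)
bond 0 stroke at J1  (GY1: gyrator matches bond 1)
bond 5 stroke at I2  (J1: bond 0 brought effort, rest push out)

#0 →J1
#1 →J2
#2 →I1
#3 →Sf1
#4 →J2
#5 →I2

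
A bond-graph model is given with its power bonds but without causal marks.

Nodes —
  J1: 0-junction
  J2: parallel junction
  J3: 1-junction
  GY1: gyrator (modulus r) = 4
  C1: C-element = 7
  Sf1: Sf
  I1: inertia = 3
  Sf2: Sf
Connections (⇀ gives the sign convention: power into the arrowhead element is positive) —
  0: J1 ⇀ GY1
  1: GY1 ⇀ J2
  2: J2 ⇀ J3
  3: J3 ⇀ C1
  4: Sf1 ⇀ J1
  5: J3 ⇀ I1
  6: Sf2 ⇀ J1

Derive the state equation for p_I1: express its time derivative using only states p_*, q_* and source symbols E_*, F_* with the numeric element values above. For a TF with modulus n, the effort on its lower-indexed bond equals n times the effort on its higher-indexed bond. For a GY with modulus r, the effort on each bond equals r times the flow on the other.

dp_I1/dt = 4*F_Sf1 + 4*F_Sf2 - q_C1/7

β4 →Sf1  (source Sf1 imposes f)
β6 →Sf2  (Sf2 fixes flow; stroke at Sf2)
β0 →J1  (J1 needs exactly one e-in)
β1 →J2  (GY1 both-in/both-out from 0)
β2 →J3  (J2 effort already set via bond 1)
β3 →J3  (prefer integral on C1)
β5 →I1  (closing 1-jn rule on J3)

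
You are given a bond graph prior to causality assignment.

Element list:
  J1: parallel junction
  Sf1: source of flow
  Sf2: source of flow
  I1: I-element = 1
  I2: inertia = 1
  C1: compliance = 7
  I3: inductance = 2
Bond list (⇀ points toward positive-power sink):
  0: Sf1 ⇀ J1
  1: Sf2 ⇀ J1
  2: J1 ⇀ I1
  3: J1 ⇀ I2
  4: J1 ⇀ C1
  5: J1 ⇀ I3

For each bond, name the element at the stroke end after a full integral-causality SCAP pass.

#0 stroke at Sf1
#1 stroke at Sf2
#2 stroke at I1
#3 stroke at I2
#4 stroke at J1
#5 stroke at I3

bond 0 →Sf1  (Sf1 (Sf) sets flow on bond)
bond 1 →Sf2  (source Sf2 imposes f)
bond 2 →I1  (prefer integral on I1)
bond 3 →I2  (I2: I, integral causality)
bond 4 →J1  (C1 integral (e out))
bond 5 →I3  (J1 effort already set via bond 4)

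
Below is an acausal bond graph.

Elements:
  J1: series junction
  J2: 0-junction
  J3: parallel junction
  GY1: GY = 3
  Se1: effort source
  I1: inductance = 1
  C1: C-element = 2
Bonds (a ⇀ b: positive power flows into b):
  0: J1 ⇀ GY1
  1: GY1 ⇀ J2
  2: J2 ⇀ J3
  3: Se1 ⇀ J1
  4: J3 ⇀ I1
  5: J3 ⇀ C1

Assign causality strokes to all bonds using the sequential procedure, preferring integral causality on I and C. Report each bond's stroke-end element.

bond 3 stroke at J1  (Se1 (Se) sets effort on bond)
bond 0 stroke at GY1  (J1 needs exactly one f-in)
bond 1 stroke at GY1  (GY1 both-in/both-out from 0)
bond 2 stroke at J2  (J2 needs exactly one e-in)
bond 4 stroke at I1  (I1: I, integral causality)
bond 5 stroke at J3  (J3: last free bond brings effort in)

b0 →GY1
b1 →GY1
b2 →J2
b3 →J1
b4 →I1
b5 →J3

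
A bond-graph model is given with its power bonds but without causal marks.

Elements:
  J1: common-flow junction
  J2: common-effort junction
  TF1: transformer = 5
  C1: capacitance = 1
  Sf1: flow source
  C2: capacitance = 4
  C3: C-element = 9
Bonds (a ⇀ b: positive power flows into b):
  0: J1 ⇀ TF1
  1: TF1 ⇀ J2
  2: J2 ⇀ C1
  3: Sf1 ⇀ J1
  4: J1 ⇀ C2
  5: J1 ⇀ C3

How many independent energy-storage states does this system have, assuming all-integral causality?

bond 3 |Sf1  (Sf1: flow source, stroke at near end)
bond 0 |J1  (common-f at J1 fixed by 3)
bond 4 |J1  (1-jn J1 has f-setter on 3)
bond 5 |J1  (common-f at J1 fixed by 3)
bond 1 |TF1  (through TF1, causality passes straight; one stroke at TF1)
bond 2 |J2  (J2 needs exactly one e-in)

3  (C1, C2, C3 all integral)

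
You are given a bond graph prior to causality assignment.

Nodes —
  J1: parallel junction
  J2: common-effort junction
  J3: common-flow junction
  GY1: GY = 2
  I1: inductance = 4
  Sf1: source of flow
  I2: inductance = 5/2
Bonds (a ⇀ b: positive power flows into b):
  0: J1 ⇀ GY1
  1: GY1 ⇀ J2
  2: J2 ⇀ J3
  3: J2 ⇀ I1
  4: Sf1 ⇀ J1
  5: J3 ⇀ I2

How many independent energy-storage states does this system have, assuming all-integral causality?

2  (I1, I2 all integral)

#4 |Sf1  (Sf1 fixes flow; stroke at Sf1)
#0 |J1  (J1 needs exactly one e-in)
#1 |J2  (GY1 both-in/both-out from 0)
#2 |J3  (J2 effort already set via bond 1)
#3 |I1  (J2 effort already set via bond 1)
#5 |I2  (J3: last free bond brings flow in)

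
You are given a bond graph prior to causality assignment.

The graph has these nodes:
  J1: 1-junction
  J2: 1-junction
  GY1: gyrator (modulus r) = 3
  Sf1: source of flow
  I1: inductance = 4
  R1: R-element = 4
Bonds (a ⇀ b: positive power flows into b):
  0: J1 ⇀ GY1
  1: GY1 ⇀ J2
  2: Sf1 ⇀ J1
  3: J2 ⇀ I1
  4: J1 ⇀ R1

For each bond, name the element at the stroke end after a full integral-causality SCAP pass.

β2 →Sf1  (Sf1 fixes flow; stroke at Sf1)
β0 →J1  (J1: bond 2 brought flow, rest push out)
β4 →J1  (1-jn J1 has f-setter on 2)
β1 →J2  (GY1: gyrator matches bond 0)
β3 →I1  (J2 needs exactly one f-in)

b0 stroke→J1
b1 stroke→J2
b2 stroke→Sf1
b3 stroke→I1
b4 stroke→J1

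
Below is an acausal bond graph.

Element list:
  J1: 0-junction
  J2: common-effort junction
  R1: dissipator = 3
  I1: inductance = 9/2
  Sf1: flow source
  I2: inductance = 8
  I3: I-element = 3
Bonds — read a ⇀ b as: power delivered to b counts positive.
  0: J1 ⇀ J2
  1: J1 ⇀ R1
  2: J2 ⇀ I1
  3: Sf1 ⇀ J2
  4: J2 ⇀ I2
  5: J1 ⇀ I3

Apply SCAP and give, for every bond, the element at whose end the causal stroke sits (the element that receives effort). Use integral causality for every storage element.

bond 3 |Sf1  (Sf1 (Sf) sets flow on bond)
bond 2 |I1  (I1 integral (f out))
bond 4 |I2  (I2 outputs flow p/I2)
bond 0 |J2  (J2: last free bond brings effort in)
bond 5 |I3  (I3: I, integral causality)
bond 1 |J1  (only one effort-in slot at J1)

#0 →J2
#1 →J1
#2 →I1
#3 →Sf1
#4 →I2
#5 →I3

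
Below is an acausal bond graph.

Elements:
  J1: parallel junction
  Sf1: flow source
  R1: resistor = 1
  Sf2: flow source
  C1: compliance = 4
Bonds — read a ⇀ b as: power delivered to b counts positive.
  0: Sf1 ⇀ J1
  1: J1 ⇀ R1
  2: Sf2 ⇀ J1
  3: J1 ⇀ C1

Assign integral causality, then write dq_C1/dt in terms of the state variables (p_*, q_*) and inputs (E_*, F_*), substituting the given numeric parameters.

dq_C1/dt = F_Sf1 + F_Sf2 - q_C1/4

b0 |Sf1  (Sf1 fixes flow; stroke at Sf1)
b2 |Sf2  (source Sf2 imposes f)
b3 |J1  (C1: C, integral causality)
b1 |R1  (J1 effort already set via bond 3)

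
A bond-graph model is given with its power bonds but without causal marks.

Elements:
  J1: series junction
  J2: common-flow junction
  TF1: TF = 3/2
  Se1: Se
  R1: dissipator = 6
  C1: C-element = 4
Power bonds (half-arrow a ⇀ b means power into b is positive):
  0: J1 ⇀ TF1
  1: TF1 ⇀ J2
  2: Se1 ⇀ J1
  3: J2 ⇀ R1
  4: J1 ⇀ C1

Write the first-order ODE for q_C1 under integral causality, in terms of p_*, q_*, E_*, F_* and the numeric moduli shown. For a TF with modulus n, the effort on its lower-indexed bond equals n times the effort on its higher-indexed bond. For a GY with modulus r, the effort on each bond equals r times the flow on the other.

dq_C1/dt = 2*E_Se1/27 - q_C1/54

bond 2 →J1  (Se1 fixes effort; stroke away)
bond 4 →J1  (C1 outputs effort q/C1)
bond 0 →TF1  (J1 needs exactly one f-in)
bond 1 →J2  (TF TF1: opposite of bond 0)
bond 3 →R1  (only one flow-in slot at J2)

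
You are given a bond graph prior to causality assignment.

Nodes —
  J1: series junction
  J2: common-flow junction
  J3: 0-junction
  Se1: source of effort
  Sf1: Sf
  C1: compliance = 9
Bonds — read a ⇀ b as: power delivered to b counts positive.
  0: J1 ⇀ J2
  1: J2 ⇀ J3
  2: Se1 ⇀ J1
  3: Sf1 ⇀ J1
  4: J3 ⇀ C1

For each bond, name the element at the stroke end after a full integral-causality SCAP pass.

β0 stroke→J1
β1 stroke→J2
β2 stroke→J1
β3 stroke→Sf1
β4 stroke→J3

bond 2 stroke→J1  (Se1: effort source, stroke at far end)
bond 3 stroke→Sf1  (Sf1 (Sf) sets flow on bond)
bond 0 stroke→J1  (1-jn J1 has f-setter on 3)
bond 1 stroke→J2  (common-f at J2 fixed by 0)
bond 4 stroke→J3  (J3 needs exactly one e-in)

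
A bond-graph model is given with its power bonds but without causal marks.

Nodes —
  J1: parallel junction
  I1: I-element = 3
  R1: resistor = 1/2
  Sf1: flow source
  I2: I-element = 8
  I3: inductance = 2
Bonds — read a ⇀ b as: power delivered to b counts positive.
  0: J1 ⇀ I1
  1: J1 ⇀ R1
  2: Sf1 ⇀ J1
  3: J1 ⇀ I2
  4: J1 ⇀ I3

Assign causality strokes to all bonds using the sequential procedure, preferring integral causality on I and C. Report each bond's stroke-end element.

#0 →I1
#1 →J1
#2 →Sf1
#3 →I2
#4 →I3

bond 2 stroke→Sf1  (source Sf1 imposes f)
bond 0 stroke→I1  (I1 integral (f out))
bond 3 stroke→I2  (I2 integral (f out))
bond 4 stroke→I3  (I3 outputs flow p/I3)
bond 1 stroke→J1  (only one effort-in slot at J1)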